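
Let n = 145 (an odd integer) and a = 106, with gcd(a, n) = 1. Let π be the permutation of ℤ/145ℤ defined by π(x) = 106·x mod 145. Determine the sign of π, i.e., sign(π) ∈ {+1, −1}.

-1

Orbit of 121 under x↦106x: [121, 66, 36, 46, 91, 76, 81]… (length divides ord_145(106)).
Cycle lengths of π_106 on ℤ/145ℤ: [28, 28, 28, 28, 28, 1, 1, 1, 1, 1]; 10 cycles in total.
n − c = 145 − 10 = 135; sign = (−1)^135 = -1.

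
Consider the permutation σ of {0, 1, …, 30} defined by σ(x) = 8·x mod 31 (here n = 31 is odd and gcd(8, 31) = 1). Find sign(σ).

Trace 4: π^k(4) = [4, 1, 8, 2, 16] for k=0..4.
The orbit structure of x ↦ 8x mod 31: 7 orbits of sizes [5, 5, 5, 5, 5, 5, 1].
With 7 cycles on 31 points, sign = (−1)^{31−7} = +1.
(8|31)_J = +1 (Zolotarev's lemma cross-check).

+1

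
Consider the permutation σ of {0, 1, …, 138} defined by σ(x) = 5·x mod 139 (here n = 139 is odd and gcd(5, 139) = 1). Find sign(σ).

+1

Orbit of 28 under x↦5x: [28, 1, 5, 25, 125, 69, 67]… (length divides ord_139(5)).
π_5 has 3 disjoint cycles with lengths [69, 69, 1] on {0,…,138}.
n − c = 139 − 3 = 136; sign = (−1)^136 = +1.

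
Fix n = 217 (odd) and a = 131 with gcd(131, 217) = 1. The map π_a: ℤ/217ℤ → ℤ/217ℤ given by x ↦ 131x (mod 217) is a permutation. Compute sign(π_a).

Start at x=18: 18 → 188 → 107 → 129 → 190 → 152 → 165 → … (one orbit).
π_131 has 10 disjoint cycles with lengths [30, 30, 30, 30, 30, 30, 15, 15, 6, 1] on {0,…,216}.
217 − 10 = 207 transpositions; sign(π) = (−1)^207 = -1.
Zolotarev: (131|217) = -1, matching the cycle-count sign.

-1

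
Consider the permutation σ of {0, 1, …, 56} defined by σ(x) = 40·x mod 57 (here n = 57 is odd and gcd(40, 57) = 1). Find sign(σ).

Orbit of 52 under x↦40x: [52, 28, 37, 55, 34, 49, 22]… (length divides ord_57(40)).
π_40 has 6 disjoint cycles with lengths [18, 18, 18, 1, 1, 1] on {0,…,56}.
57 − 6 = 51 transpositions; sign(π) = (−1)^51 = -1.
(40|57)_J = -1 (Zolotarev's lemma cross-check).

-1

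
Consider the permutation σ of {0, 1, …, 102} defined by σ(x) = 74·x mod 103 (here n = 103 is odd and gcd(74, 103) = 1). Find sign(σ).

-1

Start at x=3: 3 → 16 → 51 → 66 → 43 → 92 → 10 → … (one orbit).
Decompose π into cycles: lengths [102, 1] (2 cycles, including the fixed point 0).
2 cycles on 103: each ℓ→(−1)^(ℓ−1), product (−1)^101 = -1.
Via Zolotarev, sign(π_{74}) = (74|103) = -1.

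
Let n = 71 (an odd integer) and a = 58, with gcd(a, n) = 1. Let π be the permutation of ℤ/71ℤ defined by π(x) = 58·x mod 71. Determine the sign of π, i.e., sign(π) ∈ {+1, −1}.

+1

Orbit of 43 under x↦58x: [43, 9, 25, 30, 36, 29, 49]… (length divides ord_71(58)).
π_58 has 3 disjoint cycles with lengths [35, 35, 1] on {0,…,70}.
sign(π) = (−1)^{n − #cycles} = (−1)^{71−3} = (−1)^68 = +1.
Check: (58/71) = +1 by Zolotarev.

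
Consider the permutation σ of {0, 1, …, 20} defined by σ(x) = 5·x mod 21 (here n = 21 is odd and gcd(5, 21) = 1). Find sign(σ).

Trace 16: π^k(16) = [16, 17, 1, 5, 4, 20] for k=0..5.
Cycle lengths of π_5 on ℤ/21ℤ: [6, 6, 6, 2, 1]; 5 cycles in total.
Σ(ℓ_i−1) = 21−5 = 16; sign = (−1)^16 = +1.

+1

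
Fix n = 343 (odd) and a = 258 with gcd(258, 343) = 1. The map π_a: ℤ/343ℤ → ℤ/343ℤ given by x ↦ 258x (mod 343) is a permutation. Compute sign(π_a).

-1

Orbit of 302 under x↦258x: [302, 55, 127, 181, 50, 209, 71]… (length divides ord_343(258)).
The orbit structure of x ↦ 258x mod 343: 10 orbits of sizes [98, 98, 98, 14, 14, 14, 2, 2, 2, 1].
n − c = 343 − 10 = 333; sign = (−1)^333 = -1.
The Jacobi symbol (258|343) = -1 (Zolotarev) agrees.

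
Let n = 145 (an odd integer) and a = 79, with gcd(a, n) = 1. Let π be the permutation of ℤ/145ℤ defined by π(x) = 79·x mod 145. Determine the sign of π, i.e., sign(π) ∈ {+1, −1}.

-1

Orbit of 121 under x↦79x: [121, 134, 1, 79, 6, 39, 36]… (length divides ord_145(79)).
Cycle lengths of π_79 on ℤ/145ℤ: [28, 28, 28, 28, 28, 2, 2, 1]; 8 cycles in total.
8 cycles on 145: each ℓ→(−1)^(ℓ−1), product (−1)^137 = -1.
The Jacobi symbol (79|145) = -1 (Zolotarev) agrees.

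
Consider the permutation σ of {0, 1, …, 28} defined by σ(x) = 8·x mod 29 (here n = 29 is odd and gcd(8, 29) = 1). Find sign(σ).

Orbit of 22 under x↦8x: [22, 2, 16, 12, 9, 14, 25]… (length divides ord_29(8)).
Cycle lengths of π_8 on ℤ/29ℤ: [28, 1]; 2 cycles in total.
With 2 cycles on 29 points, sign = (−1)^{29−2} = -1.
Via Zolotarev, sign(π_{8}) = (8|29) = -1.

-1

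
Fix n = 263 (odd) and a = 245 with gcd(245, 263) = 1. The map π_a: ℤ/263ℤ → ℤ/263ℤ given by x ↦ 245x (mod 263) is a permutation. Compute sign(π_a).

Orbit of 166 under x↦245x: [166, 168, 132, 254, 162, 240, 151]… (length divides ord_263(245)).
Cycle lengths of π_245 on ℤ/263ℤ: [262, 1]; 2 cycles in total.
n − c = 263 − 2 = 261; sign = (−1)^261 = -1.
Via Zolotarev, sign(π_{245}) = (245|263) = -1.

-1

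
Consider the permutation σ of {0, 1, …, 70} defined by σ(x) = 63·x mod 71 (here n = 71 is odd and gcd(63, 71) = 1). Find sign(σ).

Orbit of 70 under x↦63x: [70, 8, 7, 15, 22, 37, 59]… (length divides ord_71(63)).
2 cycles of lengths [70, 1].
With 2 cycles on 71 points, sign = (−1)^{71−2} = -1.

-1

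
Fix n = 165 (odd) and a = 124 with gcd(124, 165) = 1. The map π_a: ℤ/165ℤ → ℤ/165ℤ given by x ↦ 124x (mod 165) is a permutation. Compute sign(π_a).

Start at x=4: 4 → 1 → 124 → 31 → 49 → 136 → 34 → … (one orbit).
The orbit structure of x ↦ 124x mod 165: 27 orbits of sizes [10, 10, 10, 10, 10, 10, 10, 10, 10, 10, 10, 10, 5, 5, 5, 5, 5, 5, 2, 2, 2, 2, 2, 2, 1, 1, 1].
Σ(ℓ_i−1) = 165−27 = 138; sign = (−1)^138 = +1.
Via Zolotarev, sign(π_{124}) = (124|165) = +1.

+1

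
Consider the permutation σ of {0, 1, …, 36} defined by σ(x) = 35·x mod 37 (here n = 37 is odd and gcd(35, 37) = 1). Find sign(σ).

Orbit of 15 under x↦35x: [15, 7, 23, 28, 18, 1, 35]… (length divides ord_37(35)).
2 cycles of lengths [36, 1].
Σ(ℓ_i−1) = 37−2 = 35; sign = (−1)^35 = -1.
Zolotarev: (35|37) = -1, matching the cycle-count sign.

-1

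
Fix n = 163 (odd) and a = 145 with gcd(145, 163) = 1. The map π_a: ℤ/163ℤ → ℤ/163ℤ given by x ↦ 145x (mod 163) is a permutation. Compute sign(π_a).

+1

Start at x=161: 161 → 36 → 4 → 91 → 155 → 144 → 16 → … (one orbit).
Cycle lengths of π_145 on ℤ/163ℤ: [81, 81, 1]; 3 cycles in total.
3 cycles on 163: each ℓ→(−1)^(ℓ−1), product (−1)^160 = +1.
Via Zolotarev, sign(π_{145}) = (145|163) = +1.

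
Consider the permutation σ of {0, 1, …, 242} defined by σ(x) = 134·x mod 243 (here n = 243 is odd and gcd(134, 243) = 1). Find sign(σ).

Start at x=28: 28 → 107 → 1 → 134 → 217 → 161 → 190 → … (one orbit).
32 cycles of lengths [18, 18, 18, 18, 18, 18, 18, 18, 18, 6, 6, 6, 6, 6, 6, 6, 6, 6, 2, 2, 2, 2, 2, 2, 2, 2, 2, 2, 2, 2, 2, 1].
With 32 cycles on 243 points, sign = (−1)^{243−32} = -1.

-1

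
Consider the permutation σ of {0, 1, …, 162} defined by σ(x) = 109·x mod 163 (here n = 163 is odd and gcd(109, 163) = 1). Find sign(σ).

Trace 18: π^k(18) = [18, 6, 2, 55, 127, 151, 159] for k=0..6.
π_109 has 2 disjoint cycles with lengths [162, 1] on {0,…,162}.
163 − 2 = 161 transpositions; sign(π) = (−1)^161 = -1.
Zolotarev: (109|163) = -1, matching the cycle-count sign.

-1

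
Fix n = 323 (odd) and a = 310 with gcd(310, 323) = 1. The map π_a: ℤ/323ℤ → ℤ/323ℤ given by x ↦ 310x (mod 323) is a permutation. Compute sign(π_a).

+1

Trace 118: π^k(118) = [118, 81, 239, 123, 16, 115, 120] for k=0..6.
Cycle lengths of π_310 on ℤ/323ℤ: [36, 36, 36, 36, 36, 36, 36, 36, 9, 9, 4, 4, 4, 4, 1]; 15 cycles in total.
Σ(ℓ_i−1) = 323−15 = 308; sign = (−1)^308 = +1.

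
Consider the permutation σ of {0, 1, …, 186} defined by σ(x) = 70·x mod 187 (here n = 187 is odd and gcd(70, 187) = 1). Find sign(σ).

Trace 70: π^k(70) = [70, 38, 42, 135, 100, 81, 60] for k=0..6.
The orbit structure of x ↦ 70x mod 187: 9 orbits of sizes [40, 40, 40, 40, 8, 8, 5, 5, 1].
sign(π) = (−1)^{n − #cycles} = (−1)^{187−9} = (−1)^178 = +1.
Zolotarev: (70|187) = +1, matching the cycle-count sign.

+1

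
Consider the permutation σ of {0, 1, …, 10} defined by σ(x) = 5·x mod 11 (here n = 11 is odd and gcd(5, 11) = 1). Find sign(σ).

+1

Start at x=5: 5 → 3 → 4 → 9 → 1 → 5 (one orbit).
π_5 has 3 disjoint cycles with lengths [5, 5, 1] on {0,…,10}.
3 cycles on 11: each ℓ→(−1)^(ℓ−1), product (−1)^8 = +1.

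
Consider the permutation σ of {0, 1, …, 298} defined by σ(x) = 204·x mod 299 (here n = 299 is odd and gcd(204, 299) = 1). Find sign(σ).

-1

Start at x=120: 120 → 261 → 22 → 3 → 14 → 165 → 172 → … (one orbit).
Decompose π into cycles: lengths [66, 66, 66, 66, 22, 3, 3, 3, 3, 1] (10 cycles, including the fixed point 0).
299 − 10 = 289 transpositions; sign(π) = (−1)^289 = -1.
Zolotarev: (204|299) = -1, matching the cycle-count sign.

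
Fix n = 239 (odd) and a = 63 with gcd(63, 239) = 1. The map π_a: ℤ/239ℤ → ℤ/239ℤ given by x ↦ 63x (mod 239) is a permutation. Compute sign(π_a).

Orbit of 235 under x↦63x: [235, 226, 137, 27, 28, 91, 236]… (length divides ord_239(63)).
Decompose π into cycles: lengths [238, 1] (2 cycles, including the fixed point 0).
Σ(ℓ_i−1) = 239−2 = 237; sign = (−1)^237 = -1.
Check: (63/239) = -1 by Zolotarev.

-1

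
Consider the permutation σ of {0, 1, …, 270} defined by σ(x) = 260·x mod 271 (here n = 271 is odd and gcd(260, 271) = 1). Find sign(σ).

-1

Orbit of 140 under x↦260x: [140, 86, 138, 108, 167, 60, 153]… (length divides ord_271(260)).
Cycle type of π: 270 + 1; total 2 cycles.
Σ(ℓ_i−1) = 271−2 = 269; sign = (−1)^269 = -1.
Via Zolotarev, sign(π_{260}) = (260|271) = -1.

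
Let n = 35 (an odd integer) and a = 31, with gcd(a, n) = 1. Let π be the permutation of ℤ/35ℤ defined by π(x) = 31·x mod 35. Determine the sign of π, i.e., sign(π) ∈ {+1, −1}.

-1

Orbit of 26 under x↦31x: [26, 1, 31, 16, 6, 11]… (length divides ord_35(31)).
Cycle type of π: 6×5 + 1×5; total 10 cycles.
10 cycles on 35: each ℓ→(−1)^(ℓ−1), product (−1)^25 = -1.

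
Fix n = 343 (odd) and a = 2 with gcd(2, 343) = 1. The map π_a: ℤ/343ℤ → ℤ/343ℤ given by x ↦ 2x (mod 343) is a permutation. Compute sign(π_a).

+1

Trace 71: π^k(71) = [71, 142, 284, 225, 107, 214, 85] for k=0..6.
The orbit structure of x ↦ 2x mod 343: 7 orbits of sizes [147, 147, 21, 21, 3, 3, 1].
With 7 cycles on 343 points, sign = (−1)^{343−7} = +1.
(2|343)_J = +1 (Zolotarev's lemma cross-check).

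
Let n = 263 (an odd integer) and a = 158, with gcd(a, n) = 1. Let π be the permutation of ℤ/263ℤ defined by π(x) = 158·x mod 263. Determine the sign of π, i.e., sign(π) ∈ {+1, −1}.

Trace 80: π^k(80) = [80, 16, 161, 190, 38, 218, 254] for k=0..6.
π_158 has 2 disjoint cycles with lengths [262, 1] on {0,…,262}.
sign(π) = (−1)^{n − #cycles} = (−1)^{263−2} = (−1)^261 = -1.
Check: (158/263) = -1 by Zolotarev.

-1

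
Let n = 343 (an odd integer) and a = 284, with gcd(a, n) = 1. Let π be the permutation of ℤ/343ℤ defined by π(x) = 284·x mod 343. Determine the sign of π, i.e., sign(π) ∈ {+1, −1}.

Trace 72: π^k(72) = [72, 211, 242, 128, 337, 11, 37] for k=0..6.
π_284 has 7 disjoint cycles with lengths [147, 147, 21, 21, 3, 3, 1] on {0,…,342}.
sign(π) = (−1)^{n − #cycles} = (−1)^{343−7} = (−1)^336 = +1.
The Jacobi symbol (284|343) = +1 (Zolotarev) agrees.

+1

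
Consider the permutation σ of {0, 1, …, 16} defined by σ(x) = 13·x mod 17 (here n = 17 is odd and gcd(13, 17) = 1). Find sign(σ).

Trace 13: π^k(13) = [13, 16, 4, 1] for k=0..3.
5 cycles of lengths [4, 4, 4, 4, 1].
n − c = 17 − 5 = 12; sign = (−1)^12 = +1.

+1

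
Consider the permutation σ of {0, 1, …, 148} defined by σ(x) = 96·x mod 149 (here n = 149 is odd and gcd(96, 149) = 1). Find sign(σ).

Trace 49: π^k(49) = [49, 85, 114, 67, 25, 16, 46] for k=0..6.
Cycle type of π: 37×4 + 1; total 5 cycles.
n − c = 149 − 5 = 144; sign = (−1)^144 = +1.
Check: (96/149) = +1 by Zolotarev.

+1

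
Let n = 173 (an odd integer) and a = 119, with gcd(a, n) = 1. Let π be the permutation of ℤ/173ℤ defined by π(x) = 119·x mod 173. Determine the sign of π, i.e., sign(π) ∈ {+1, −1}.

+1

Start at x=23: 23 → 142 → 117 → 83 → 16 → 1 → 119 → … (one orbit).
π_119 has 5 disjoint cycles with lengths [43, 43, 43, 43, 1] on {0,…,172}.
173 − 5 = 168 transpositions; sign(π) = (−1)^168 = +1.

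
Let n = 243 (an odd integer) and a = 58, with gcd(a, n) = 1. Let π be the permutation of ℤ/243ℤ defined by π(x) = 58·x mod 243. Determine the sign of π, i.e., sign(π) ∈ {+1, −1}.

Trace 22: π^k(22) = [22, 61, 136, 112, 178, 118, 40] for k=0..6.
The orbit structure of x ↦ 58x mod 243: 11 orbits of sizes [81, 81, 27, 27, 9, 9, 3, 3, 1, 1, 1].
sign(π) = (−1)^{n − #cycles} = (−1)^{243−11} = (−1)^232 = +1.
The Jacobi symbol (58|243) = +1 (Zolotarev) agrees.

+1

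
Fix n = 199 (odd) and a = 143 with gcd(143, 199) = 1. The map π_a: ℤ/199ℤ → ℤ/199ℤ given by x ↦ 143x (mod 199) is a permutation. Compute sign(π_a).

-1

Orbit of 94 under x↦143x: [94, 109, 65, 141, 64, 197, 112]… (length divides ord_199(143)).
π_143 has 2 disjoint cycles with lengths [198, 1] on {0,…,198}.
Σ(ℓ_i−1) = 199−2 = 197; sign = (−1)^197 = -1.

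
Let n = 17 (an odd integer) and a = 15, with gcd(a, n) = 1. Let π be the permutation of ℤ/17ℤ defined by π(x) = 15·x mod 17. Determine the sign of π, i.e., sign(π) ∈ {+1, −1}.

Orbit of 8 under x↦15x: [8, 1, 15, 4, 9, 16, 2]… (length divides ord_17(15)).
π_15 has 3 disjoint cycles with lengths [8, 8, 1] on {0,…,16}.
Σ(ℓ_i−1) = 17−3 = 14; sign = (−1)^14 = +1.
The Jacobi symbol (15|17) = +1 (Zolotarev) agrees.

+1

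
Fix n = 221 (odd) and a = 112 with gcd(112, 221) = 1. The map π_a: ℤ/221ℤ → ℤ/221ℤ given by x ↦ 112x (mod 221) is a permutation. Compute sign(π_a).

+1

Orbit of 1 under x↦112x: [1, 112, 168, 31, 157, 125, 77]… (length divides ord_221(112)).
Cycle lengths of π_112 on ℤ/221ℤ: [16, 16, 16, 16, 16, 16, 16, 16, 16, 16, 16, 16, 16, 4, 4, 4, 1]; 17 cycles in total.
With 17 cycles on 221 points, sign = (−1)^{221−17} = +1.
The Jacobi symbol (112|221) = +1 (Zolotarev) agrees.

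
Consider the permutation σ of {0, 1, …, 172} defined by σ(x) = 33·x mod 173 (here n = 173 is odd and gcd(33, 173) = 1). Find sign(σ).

+1

Orbit of 34 under x↦33x: [34, 84, 4, 132, 31, 158, 24]… (length divides ord_173(33)).
Cycle type of π: 86×2 + 1; total 3 cycles.
sign(π) = (−1)^{n − #cycles} = (−1)^{173−3} = (−1)^170 = +1.
(33|173)_J = +1 (Zolotarev's lemma cross-check).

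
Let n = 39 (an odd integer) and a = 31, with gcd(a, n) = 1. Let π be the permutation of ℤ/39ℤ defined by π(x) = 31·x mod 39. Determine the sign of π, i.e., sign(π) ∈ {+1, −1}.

-1

Start at x=31: 31 → 25 → 34 → 1 → 31 (one orbit).
12 cycles of lengths [4, 4, 4, 4, 4, 4, 4, 4, 4, 1, 1, 1].
With 12 cycles on 39 points, sign = (−1)^{39−12} = -1.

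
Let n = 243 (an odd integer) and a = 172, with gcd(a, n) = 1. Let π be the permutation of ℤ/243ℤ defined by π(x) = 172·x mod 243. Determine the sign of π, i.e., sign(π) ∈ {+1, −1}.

Trace 109: π^k(109) = [109, 37, 46, 136, 64, 73, 163] for k=0..6.
Decompose π into cycles: lengths [27, 27, 27, 27, 27, 27, 9, 9, 9, 9, 9, 9, 3, 3, 3, 3, 3, 3, 1, 1, 1, 1, 1, 1, 1, 1, 1] (27 cycles, including the fixed point 0).
n − c = 243 − 27 = 216; sign = (−1)^216 = +1.

+1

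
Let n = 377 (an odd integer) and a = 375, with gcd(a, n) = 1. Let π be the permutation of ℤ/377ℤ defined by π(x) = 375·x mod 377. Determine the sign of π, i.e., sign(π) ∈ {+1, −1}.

+1

Orbit of 375 under x↦375x: [375, 4, 369, 16, 345, 64, 249]… (length divides ord_377(375)).
Cycle type of π: 84×4 + 28 + 12 + 1; total 7 cycles.
377 − 7 = 370 transpositions; sign(π) = (−1)^370 = +1.
Check: (375/377) = +1 by Zolotarev.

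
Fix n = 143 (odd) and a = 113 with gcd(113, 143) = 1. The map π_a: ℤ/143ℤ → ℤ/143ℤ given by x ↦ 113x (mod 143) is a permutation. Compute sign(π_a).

+1

Trace 9: π^k(9) = [9, 16, 92, 100, 3, 53, 126] for k=0..6.
Decompose π into cycles: lengths [15, 15, 15, 15, 15, 15, 15, 15, 5, 5, 3, 3, 3, 3, 1] (15 cycles, including the fixed point 0).
With 15 cycles on 143 points, sign = (−1)^{143−15} = +1.
The Jacobi symbol (113|143) = +1 (Zolotarev) agrees.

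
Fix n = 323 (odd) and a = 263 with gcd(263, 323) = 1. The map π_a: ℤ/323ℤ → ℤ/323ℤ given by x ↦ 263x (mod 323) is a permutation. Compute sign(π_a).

Trace 120: π^k(120) = [120, 229, 149, 104, 220, 43, 4] for k=0..6.
Decompose π into cycles: lengths [72, 72, 72, 72, 9, 9, 8, 8, 1] (9 cycles, including the fixed point 0).
With 9 cycles on 323 points, sign = (−1)^{323−9} = +1.
Via Zolotarev, sign(π_{263}) = (263|323) = +1.

+1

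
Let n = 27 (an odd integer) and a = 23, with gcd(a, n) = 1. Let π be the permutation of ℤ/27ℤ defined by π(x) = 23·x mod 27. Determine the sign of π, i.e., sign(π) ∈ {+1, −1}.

Start at x=19: 19 → 5 → 7 → 26 → 4 → 11 → 10 → … (one orbit).
4 cycles of lengths [18, 6, 2, 1].
n − c = 27 − 4 = 23; sign = (−1)^23 = -1.
The Jacobi symbol (23|27) = -1 (Zolotarev) agrees.

-1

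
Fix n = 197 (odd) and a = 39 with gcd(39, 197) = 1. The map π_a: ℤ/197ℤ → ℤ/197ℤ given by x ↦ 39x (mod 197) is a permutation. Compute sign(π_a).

Trace 121: π^k(121) = [121, 188, 43, 101, 196, 158, 55] for k=0..6.
The orbit structure of x ↦ 39x mod 197: 3 orbits of sizes [98, 98, 1].
n − c = 197 − 3 = 194; sign = (−1)^194 = +1.
Zolotarev: (39|197) = +1, matching the cycle-count sign.

+1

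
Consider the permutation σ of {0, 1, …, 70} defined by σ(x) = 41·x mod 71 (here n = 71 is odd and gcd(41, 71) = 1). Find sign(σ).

Start at x=1: 1 → 41 → 48 → 51 → 32 → 34 → 45 → … (one orbit).
The orbit structure of x ↦ 41x mod 71: 6 orbits of sizes [14, 14, 14, 14, 14, 1].
n − c = 71 − 6 = 65; sign = (−1)^65 = -1.
(41|71)_J = -1 (Zolotarev's lemma cross-check).

-1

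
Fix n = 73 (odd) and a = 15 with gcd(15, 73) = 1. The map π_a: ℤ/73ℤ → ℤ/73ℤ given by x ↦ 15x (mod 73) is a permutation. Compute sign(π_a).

Trace 7: π^k(7) = [7, 32, 42, 46, 33, 57, 52] for k=0..6.
Cycle type of π: 72 + 1; total 2 cycles.
With 2 cycles on 73 points, sign = (−1)^{73−2} = -1.

-1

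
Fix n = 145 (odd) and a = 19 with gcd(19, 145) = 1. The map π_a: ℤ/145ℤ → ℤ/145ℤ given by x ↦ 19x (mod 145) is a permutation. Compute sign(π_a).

-1

Trace 14: π^k(14) = [14, 121, 124, 36, 104, 91, 134] for k=0..6.
The orbit structure of x ↦ 19x mod 145: 8 orbits of sizes [28, 28, 28, 28, 28, 2, 2, 1].
145 − 8 = 137 transpositions; sign(π) = (−1)^137 = -1.
Via Zolotarev, sign(π_{19}) = (19|145) = -1.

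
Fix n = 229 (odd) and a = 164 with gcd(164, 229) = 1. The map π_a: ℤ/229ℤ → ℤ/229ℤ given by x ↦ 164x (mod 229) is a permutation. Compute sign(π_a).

Start at x=113: 113 → 212 → 189 → 81 → 2 → 99 → 206 → … (one orbit).
Cycle lengths of π_164 on ℤ/229ℤ: [228, 1]; 2 cycles in total.
sign(π) = (−1)^{n − #cycles} = (−1)^{229−2} = (−1)^227 = -1.

-1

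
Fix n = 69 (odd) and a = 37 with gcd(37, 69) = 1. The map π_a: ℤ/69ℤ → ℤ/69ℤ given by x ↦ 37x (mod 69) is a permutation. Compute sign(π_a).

-1

Start at x=19: 19 → 13 → 67 → 64 → 22 → 55 → 34 → … (one orbit).
Cycle lengths of π_37 on ℤ/69ℤ: [22, 22, 22, 1, 1, 1]; 6 cycles in total.
6 cycles on 69: each ℓ→(−1)^(ℓ−1), product (−1)^63 = -1.
(37|69)_J = -1 (Zolotarev's lemma cross-check).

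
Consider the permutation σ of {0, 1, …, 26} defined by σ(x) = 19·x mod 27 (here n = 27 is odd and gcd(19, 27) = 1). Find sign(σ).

+1

Trace 19: π^k(19) = [19, 10, 1] for k=0..2.
15 cycles of lengths [3, 3, 3, 3, 3, 3, 1, 1, 1, 1, 1, 1, 1, 1, 1].
27 − 15 = 12 transpositions; sign(π) = (−1)^12 = +1.
The Jacobi symbol (19|27) = +1 (Zolotarev) agrees.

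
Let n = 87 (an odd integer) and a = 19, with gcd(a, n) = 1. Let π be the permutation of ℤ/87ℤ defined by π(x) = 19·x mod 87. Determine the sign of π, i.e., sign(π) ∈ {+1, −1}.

-1

Orbit of 34 under x↦19x: [34, 37, 7, 46, 4, 76, 52]… (length divides ord_87(19)).
The orbit structure of x ↦ 19x mod 87: 6 orbits of sizes [28, 28, 28, 1, 1, 1].
6 cycles on 87: each ℓ→(−1)^(ℓ−1), product (−1)^81 = -1.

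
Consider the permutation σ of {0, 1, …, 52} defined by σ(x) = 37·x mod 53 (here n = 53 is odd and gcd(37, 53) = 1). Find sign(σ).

+1

Trace 36: π^k(36) = [36, 7, 47, 43, 1, 37, 44] for k=0..6.
3 cycles of lengths [26, 26, 1].
53 − 3 = 50 transpositions; sign(π) = (−1)^50 = +1.
Via Zolotarev, sign(π_{37}) = (37|53) = +1.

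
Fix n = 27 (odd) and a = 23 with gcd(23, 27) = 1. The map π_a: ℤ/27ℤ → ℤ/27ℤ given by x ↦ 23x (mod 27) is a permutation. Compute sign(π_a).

-1

Start at x=4: 4 → 11 → 10 → 14 → 25 → 8 → 22 → … (one orbit).
Decompose π into cycles: lengths [18, 6, 2, 1] (4 cycles, including the fixed point 0).
sign(π) = (−1)^{n − #cycles} = (−1)^{27−4} = (−1)^23 = -1.
The Jacobi symbol (23|27) = -1 (Zolotarev) agrees.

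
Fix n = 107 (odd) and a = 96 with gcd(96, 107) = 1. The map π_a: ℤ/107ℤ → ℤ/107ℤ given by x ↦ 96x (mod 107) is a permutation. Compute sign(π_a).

Start at x=98: 98 → 99 → 88 → 102 → 55 → 37 → 21 → … (one orbit).
Cycle type of π: 106 + 1; total 2 cycles.
Σ(ℓ_i−1) = 107−2 = 105; sign = (−1)^105 = -1.

-1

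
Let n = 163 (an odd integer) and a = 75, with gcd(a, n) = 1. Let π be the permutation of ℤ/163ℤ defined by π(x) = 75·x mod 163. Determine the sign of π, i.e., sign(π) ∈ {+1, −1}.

Start at x=122: 122 → 22 → 20 → 33 → 30 → 131 → 45 → … (one orbit).
2 cycles of lengths [162, 1].
sign(π) = (−1)^{n − #cycles} = (−1)^{163−2} = (−1)^161 = -1.

-1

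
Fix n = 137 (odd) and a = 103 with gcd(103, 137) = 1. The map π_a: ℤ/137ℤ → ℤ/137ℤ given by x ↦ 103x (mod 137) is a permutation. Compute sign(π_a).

+1

Trace 119: π^k(119) = [119, 64, 16, 4, 1, 103, 60] for k=0..6.
5 cycles of lengths [34, 34, 34, 34, 1].
5 cycles on 137: each ℓ→(−1)^(ℓ−1), product (−1)^132 = +1.
Check: (103/137) = +1 by Zolotarev.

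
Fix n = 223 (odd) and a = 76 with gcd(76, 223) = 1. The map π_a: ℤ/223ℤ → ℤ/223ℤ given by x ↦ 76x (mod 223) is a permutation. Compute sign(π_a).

Trace 66: π^k(66) = [66, 110, 109, 33, 55, 166, 128] for k=0..6.
3 cycles of lengths [111, 111, 1].
sign(π) = (−1)^{n − #cycles} = (−1)^{223−3} = (−1)^220 = +1.
(76|223)_J = +1 (Zolotarev's lemma cross-check).

+1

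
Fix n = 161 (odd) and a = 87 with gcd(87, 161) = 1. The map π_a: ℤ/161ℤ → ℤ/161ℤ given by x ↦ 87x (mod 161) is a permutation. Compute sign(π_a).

Orbit of 142 under x↦87x: [142, 118, 123, 75, 85, 150, 9]… (length divides ord_161(87)).
Decompose π into cycles: lengths [66, 66, 11, 11, 6, 1] (6 cycles, including the fixed point 0).
161 − 6 = 155 transpositions; sign(π) = (−1)^155 = -1.
Check: (87/161) = -1 by Zolotarev.

-1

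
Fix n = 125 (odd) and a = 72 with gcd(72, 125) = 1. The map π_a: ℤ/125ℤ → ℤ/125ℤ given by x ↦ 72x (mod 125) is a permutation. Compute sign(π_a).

-1

Trace 33: π^k(33) = [33, 1, 72, 59, 123, 106, 7] for k=0..6.
The orbit structure of x ↦ 72x mod 125: 4 orbits of sizes [100, 20, 4, 1].
Σ(ℓ_i−1) = 125−4 = 121; sign = (−1)^121 = -1.
The Jacobi symbol (72|125) = -1 (Zolotarev) agrees.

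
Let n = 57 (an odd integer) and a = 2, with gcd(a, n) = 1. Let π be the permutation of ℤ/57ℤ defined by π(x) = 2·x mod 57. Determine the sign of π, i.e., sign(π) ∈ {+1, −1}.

Orbit of 29 under x↦2x: [29, 1, 2, 4, 8, 16, 32]… (length divides ord_57(2)).
The orbit structure of x ↦ 2x mod 57: 5 orbits of sizes [18, 18, 18, 2, 1].
With 5 cycles on 57 points, sign = (−1)^{57−5} = +1.
Check: (2/57) = +1 by Zolotarev.

+1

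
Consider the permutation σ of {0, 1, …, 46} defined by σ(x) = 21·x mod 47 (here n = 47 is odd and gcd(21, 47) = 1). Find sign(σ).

+1

Start at x=37: 37 → 25 → 8 → 27 → 3 → 16 → 7 → … (one orbit).
The orbit structure of x ↦ 21x mod 47: 3 orbits of sizes [23, 23, 1].
Σ(ℓ_i−1) = 47−3 = 44; sign = (−1)^44 = +1.
(21|47)_J = +1 (Zolotarev's lemma cross-check).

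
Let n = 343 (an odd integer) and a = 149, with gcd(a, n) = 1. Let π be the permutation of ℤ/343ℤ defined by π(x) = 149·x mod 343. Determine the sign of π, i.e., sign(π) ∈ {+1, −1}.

+1

Trace 242: π^k(242) = [242, 43, 233, 74, 50, 247, 102] for k=0..6.
Decompose π into cycles: lengths [147, 147, 21, 21, 3, 3, 1] (7 cycles, including the fixed point 0).
7 cycles on 343: each ℓ→(−1)^(ℓ−1), product (−1)^336 = +1.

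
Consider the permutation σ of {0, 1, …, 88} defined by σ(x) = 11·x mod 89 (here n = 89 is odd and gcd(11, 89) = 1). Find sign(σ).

Orbit of 39 under x↦11x: [39, 73, 2, 22, 64, 81, 1]… (length divides ord_89(11)).
π_11 has 5 disjoint cycles with lengths [22, 22, 22, 22, 1] on {0,…,88}.
89 − 5 = 84 transpositions; sign(π) = (−1)^84 = +1.

+1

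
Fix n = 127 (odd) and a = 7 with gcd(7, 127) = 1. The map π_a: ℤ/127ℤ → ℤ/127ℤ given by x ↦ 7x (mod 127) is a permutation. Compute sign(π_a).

-1

Start at x=11: 11 → 77 → 31 → 90 → 122 → 92 → 9 → … (one orbit).
Decompose π into cycles: lengths [126, 1] (2 cycles, including the fixed point 0).
2 cycles on 127: each ℓ→(−1)^(ℓ−1), product (−1)^125 = -1.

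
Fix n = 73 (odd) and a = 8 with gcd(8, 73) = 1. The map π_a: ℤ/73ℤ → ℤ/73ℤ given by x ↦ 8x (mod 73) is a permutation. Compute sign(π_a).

+1

Start at x=1: 1 → 8 → 64 → 1 (one orbit).
The orbit structure of x ↦ 8x mod 73: 25 orbits of sizes [3, 3, 3, 3, 3, 3, 3, 3, 3, 3, 3, 3, 3, 3, 3, 3, 3, 3, 3, 3, 3, 3, 3, 3, 1].
Σ(ℓ_i−1) = 73−25 = 48; sign = (−1)^48 = +1.
The Jacobi symbol (8|73) = +1 (Zolotarev) agrees.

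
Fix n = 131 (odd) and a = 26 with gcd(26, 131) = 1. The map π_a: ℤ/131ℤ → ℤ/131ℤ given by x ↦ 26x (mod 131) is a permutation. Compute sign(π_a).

-1

Start at x=56: 56 → 15 → 128 → 53 → 68 → 65 → 118 → … (one orbit).
Cycle type of π: 130 + 1; total 2 cycles.
Σ(ℓ_i−1) = 131−2 = 129; sign = (−1)^129 = -1.
Zolotarev: (26|131) = -1, matching the cycle-count sign.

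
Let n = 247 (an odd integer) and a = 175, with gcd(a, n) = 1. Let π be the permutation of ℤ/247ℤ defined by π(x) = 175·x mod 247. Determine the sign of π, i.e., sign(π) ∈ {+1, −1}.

Start at x=93: 93 → 220 → 215 → 81 → 96 → 4 → 206 → … (one orbit).
Decompose π into cycles: lengths [36, 36, 36, 36, 36, 36, 12, 9, 9, 1] (10 cycles, including the fixed point 0).
n − c = 247 − 10 = 237; sign = (−1)^237 = -1.

-1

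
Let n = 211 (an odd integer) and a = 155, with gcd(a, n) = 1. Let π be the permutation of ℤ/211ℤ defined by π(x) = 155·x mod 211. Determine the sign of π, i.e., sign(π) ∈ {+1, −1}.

Trace 68: π^k(68) = [68, 201, 138, 79, 7, 30, 8] for k=0..6.
2 cycles of lengths [210, 1].
211 − 2 = 209 transpositions; sign(π) = (−1)^209 = -1.
(155|211)_J = -1 (Zolotarev's lemma cross-check).

-1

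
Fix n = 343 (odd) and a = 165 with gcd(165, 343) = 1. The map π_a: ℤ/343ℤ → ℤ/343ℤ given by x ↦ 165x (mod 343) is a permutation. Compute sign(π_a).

Orbit of 295 under x↦165x: [295, 312, 30, 148, 67, 79, 1]… (length divides ord_343(165)).
Cycle type of π: 21×14 + 3×16 + 1; total 31 cycles.
Σ(ℓ_i−1) = 343−31 = 312; sign = (−1)^312 = +1.
Check: (165/343) = +1 by Zolotarev.

+1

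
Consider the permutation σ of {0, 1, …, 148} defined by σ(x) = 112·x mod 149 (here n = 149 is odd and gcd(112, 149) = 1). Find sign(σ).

+1

Start at x=20: 20 → 5 → 113 → 140 → 35 → 46 → 86 → … (one orbit).
Cycle lengths of π_112 on ℤ/149ℤ: [74, 74, 1]; 3 cycles in total.
Σ(ℓ_i−1) = 149−3 = 146; sign = (−1)^146 = +1.
(112|149)_J = +1 (Zolotarev's lemma cross-check).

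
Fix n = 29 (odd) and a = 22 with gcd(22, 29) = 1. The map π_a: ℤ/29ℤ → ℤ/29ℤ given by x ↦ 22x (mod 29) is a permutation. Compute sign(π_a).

+1

Orbit of 5 under x↦22x: [5, 23, 13, 25, 28, 7, 9]… (length divides ord_29(22)).
Decompose π into cycles: lengths [14, 14, 1] (3 cycles, including the fixed point 0).
29 − 3 = 26 transpositions; sign(π) = (−1)^26 = +1.
Zolotarev: (22|29) = +1, matching the cycle-count sign.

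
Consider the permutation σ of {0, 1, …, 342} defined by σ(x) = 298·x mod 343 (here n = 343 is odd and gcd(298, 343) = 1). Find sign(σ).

Start at x=23: 23 → 337 → 270 → 198 → 8 → 326 → 79 → … (one orbit).
π_298 has 7 disjoint cycles with lengths [147, 147, 21, 21, 3, 3, 1] on {0,…,342}.
Σ(ℓ_i−1) = 343−7 = 336; sign = (−1)^336 = +1.
The Jacobi symbol (298|343) = +1 (Zolotarev) agrees.

+1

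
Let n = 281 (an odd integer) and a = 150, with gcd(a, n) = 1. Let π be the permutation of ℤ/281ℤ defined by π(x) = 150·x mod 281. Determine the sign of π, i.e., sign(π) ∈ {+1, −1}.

-1

Trace 94: π^k(94) = [94, 50, 194, 157, 227, 49, 44] for k=0..6.
π_150 has 2 disjoint cycles with lengths [280, 1] on {0,…,280}.
With 2 cycles on 281 points, sign = (−1)^{281−2} = -1.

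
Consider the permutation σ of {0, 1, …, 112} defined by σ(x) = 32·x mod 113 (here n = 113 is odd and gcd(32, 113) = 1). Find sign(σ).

Orbit of 83 under x↦32x: [83, 57, 16, 60, 112, 81, 106]… (length divides ord_113(32)).
Decompose π into cycles: lengths [28, 28, 28, 28, 1] (5 cycles, including the fixed point 0).
Σ(ℓ_i−1) = 113−5 = 108; sign = (−1)^108 = +1.
Via Zolotarev, sign(π_{32}) = (32|113) = +1.

+1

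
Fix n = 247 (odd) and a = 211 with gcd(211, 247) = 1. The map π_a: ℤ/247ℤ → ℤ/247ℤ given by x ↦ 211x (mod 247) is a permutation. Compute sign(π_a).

Orbit of 165 under x↦211x: [165, 235, 185, 9, 170, 55, 243]… (length divides ord_247(211)).
Cycle lengths of π_211 on ℤ/247ℤ: [18, 18, 18, 18, 18, 18, 18, 18, 18, 18, 18, 18, 18, 3, 3, 3, 3, 1]; 18 cycles in total.
n − c = 247 − 18 = 229; sign = (−1)^229 = -1.
Zolotarev: (211|247) = -1, matching the cycle-count sign.

-1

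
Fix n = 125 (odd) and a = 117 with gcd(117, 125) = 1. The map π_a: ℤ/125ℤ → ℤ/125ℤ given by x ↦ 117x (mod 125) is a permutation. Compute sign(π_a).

-1

Orbit of 47 under x↦117x: [47, 124, 8, 61, 12, 29, 18]… (length divides ord_125(117)).
Cycle lengths of π_117 on ℤ/125ℤ: [100, 20, 4, 1]; 4 cycles in total.
125 − 4 = 121 transpositions; sign(π) = (−1)^121 = -1.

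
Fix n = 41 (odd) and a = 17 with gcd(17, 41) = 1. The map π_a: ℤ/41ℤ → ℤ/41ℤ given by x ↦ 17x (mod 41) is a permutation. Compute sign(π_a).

-1

Orbit of 40 under x↦17x: [40, 24, 39, 7, 37, 14, 33]… (length divides ord_41(17)).
2 cycles of lengths [40, 1].
With 2 cycles on 41 points, sign = (−1)^{41−2} = -1.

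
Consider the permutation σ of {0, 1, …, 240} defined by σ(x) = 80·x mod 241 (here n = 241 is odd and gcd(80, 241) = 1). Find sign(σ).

Trace 47: π^k(47) = [47, 145, 32, 150, 191, 97, 48] for k=0..6.
Cycle lengths of π_80 on ℤ/241ℤ: [120, 120, 1]; 3 cycles in total.
With 3 cycles on 241 points, sign = (−1)^{241−3} = +1.
Via Zolotarev, sign(π_{80}) = (80|241) = +1.

+1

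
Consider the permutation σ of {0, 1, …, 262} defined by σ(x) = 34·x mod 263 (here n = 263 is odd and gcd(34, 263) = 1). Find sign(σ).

+1

Start at x=9: 9 → 43 → 147 → 1 → 34 → 104 → 117 → … (one orbit).
The orbit structure of x ↦ 34x mod 263: 3 orbits of sizes [131, 131, 1].
With 3 cycles on 263 points, sign = (−1)^{263−3} = +1.
Zolotarev: (34|263) = +1, matching the cycle-count sign.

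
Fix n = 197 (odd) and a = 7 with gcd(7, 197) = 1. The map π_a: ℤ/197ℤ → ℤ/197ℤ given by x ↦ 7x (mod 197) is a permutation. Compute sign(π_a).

+1

Start at x=163: 163 → 156 → 107 → 158 → 121 → 59 → 19 → … (one orbit).
The orbit structure of x ↦ 7x mod 197: 3 orbits of sizes [98, 98, 1].
3 cycles on 197: each ℓ→(−1)^(ℓ−1), product (−1)^194 = +1.
Via Zolotarev, sign(π_{7}) = (7|197) = +1.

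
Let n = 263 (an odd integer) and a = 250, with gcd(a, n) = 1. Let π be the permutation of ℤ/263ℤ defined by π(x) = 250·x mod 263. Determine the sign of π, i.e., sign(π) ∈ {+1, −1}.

Start at x=112: 112 → 122 → 255 → 104 → 226 → 218 → 59 → … (one orbit).
Cycle lengths of π_250 on ℤ/263ℤ: [262, 1]; 2 cycles in total.
With 2 cycles on 263 points, sign = (−1)^{263−2} = -1.
Via Zolotarev, sign(π_{250}) = (250|263) = -1.

-1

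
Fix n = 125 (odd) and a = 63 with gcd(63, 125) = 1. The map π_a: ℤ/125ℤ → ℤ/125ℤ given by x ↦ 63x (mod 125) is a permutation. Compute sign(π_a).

-1

Start at x=47: 47 → 86 → 43 → 84 → 42 → 21 → 73 → … (one orbit).
Cycle lengths of π_63 on ℤ/125ℤ: [100, 20, 4, 1]; 4 cycles in total.
4 cycles on 125: each ℓ→(−1)^(ℓ−1), product (−1)^121 = -1.
Zolotarev: (63|125) = -1, matching the cycle-count sign.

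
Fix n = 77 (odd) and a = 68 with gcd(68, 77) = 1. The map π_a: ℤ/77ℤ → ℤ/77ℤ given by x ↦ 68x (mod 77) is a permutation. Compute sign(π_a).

Start at x=58: 58 → 17 → 1 → 68 → 4 → 41 → 16 → … (one orbit).
π_68 has 5 disjoint cycles with lengths [30, 30, 10, 6, 1] on {0,…,76}.
Σ(ℓ_i−1) = 77−5 = 72; sign = (−1)^72 = +1.

+1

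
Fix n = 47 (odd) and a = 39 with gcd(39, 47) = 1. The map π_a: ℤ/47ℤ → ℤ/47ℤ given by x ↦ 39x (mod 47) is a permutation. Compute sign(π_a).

Orbit of 40 under x↦39x: [40, 9, 22, 12, 45, 16, 13]… (length divides ord_47(39)).
2 cycles of lengths [46, 1].
n − c = 47 − 2 = 45; sign = (−1)^45 = -1.
(39|47)_J = -1 (Zolotarev's lemma cross-check).

-1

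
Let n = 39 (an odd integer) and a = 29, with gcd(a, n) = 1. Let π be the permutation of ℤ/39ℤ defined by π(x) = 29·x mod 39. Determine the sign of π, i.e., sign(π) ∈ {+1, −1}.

-1

Orbit of 1 under x↦29x: [1, 29, 22, 14, 16, 35]… (length divides ord_39(29)).
Cycle type of π: 6×4 + 3×4 + 2 + 1; total 10 cycles.
10 cycles on 39: each ℓ→(−1)^(ℓ−1), product (−1)^29 = -1.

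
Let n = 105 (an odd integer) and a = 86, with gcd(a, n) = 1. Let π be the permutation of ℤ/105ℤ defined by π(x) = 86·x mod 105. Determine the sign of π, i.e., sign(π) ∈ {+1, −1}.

-1

Orbit of 11 under x↦86x: [11, 1, 86, 46, 71, 16]… (length divides ord_105(86)).
The orbit structure of x ↦ 86x mod 105: 30 orbits of sizes [6, 6, 6, 6, 6, 6, 6, 6, 6, 6, 3, 3, 3, 3, 3, 3, 3, 3, 3, 3, 2, 2, 2, 2, 2, 1, 1, 1, 1, 1].
30 cycles on 105: each ℓ→(−1)^(ℓ−1), product (−1)^75 = -1.
Zolotarev: (86|105) = -1, matching the cycle-count sign.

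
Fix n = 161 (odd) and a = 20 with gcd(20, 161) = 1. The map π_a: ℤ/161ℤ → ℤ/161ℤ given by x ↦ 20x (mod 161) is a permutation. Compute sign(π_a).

+1

Start at x=64: 64 → 153 → 1 → 20 → 78 → 111 → 127 → … (one orbit).
11 cycles of lengths [22, 22, 22, 22, 22, 22, 22, 2, 2, 2, 1].
161 − 11 = 150 transpositions; sign(π) = (−1)^150 = +1.
Via Zolotarev, sign(π_{20}) = (20|161) = +1.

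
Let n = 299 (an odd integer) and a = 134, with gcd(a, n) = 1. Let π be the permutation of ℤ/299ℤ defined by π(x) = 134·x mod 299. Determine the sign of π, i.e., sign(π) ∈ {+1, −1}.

Orbit of 243 under x↦134x: [243, 270, 1, 134, 16, 51, 256]… (length divides ord_299(134)).
The orbit structure of x ↦ 134x mod 299: 8 orbits of sizes [66, 66, 66, 66, 22, 6, 6, 1].
8 cycles on 299: each ℓ→(−1)^(ℓ−1), product (−1)^291 = -1.
Via Zolotarev, sign(π_{134}) = (134|299) = -1.

-1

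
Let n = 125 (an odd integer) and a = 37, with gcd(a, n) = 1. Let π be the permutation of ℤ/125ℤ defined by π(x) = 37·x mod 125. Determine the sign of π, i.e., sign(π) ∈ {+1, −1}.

-1

Trace 52: π^k(52) = [52, 49, 63, 81, 122, 14, 18] for k=0..6.
4 cycles of lengths [100, 20, 4, 1].
n − c = 125 − 4 = 121; sign = (−1)^121 = -1.
Via Zolotarev, sign(π_{37}) = (37|125) = -1.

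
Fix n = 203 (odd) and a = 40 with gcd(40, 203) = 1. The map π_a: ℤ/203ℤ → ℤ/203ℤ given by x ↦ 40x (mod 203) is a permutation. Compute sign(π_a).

Trace 143: π^k(143) = [143, 36, 19, 151, 153, 30, 185] for k=0..6.
Decompose π into cycles: lengths [84, 84, 28, 6, 1] (5 cycles, including the fixed point 0).
sign(π) = (−1)^{n − #cycles} = (−1)^{203−5} = (−1)^198 = +1.
(40|203)_J = +1 (Zolotarev's lemma cross-check).

+1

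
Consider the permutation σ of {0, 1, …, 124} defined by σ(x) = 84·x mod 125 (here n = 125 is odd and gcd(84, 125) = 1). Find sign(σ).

Trace 104: π^k(104) = [104, 111, 74, 91, 19, 96, 64] for k=0..6.
Cycle lengths of π_84 on ℤ/125ℤ: [50, 50, 10, 10, 2, 2, 1]; 7 cycles in total.
7 cycles on 125: each ℓ→(−1)^(ℓ−1), product (−1)^118 = +1.
The Jacobi symbol (84|125) = +1 (Zolotarev) agrees.

+1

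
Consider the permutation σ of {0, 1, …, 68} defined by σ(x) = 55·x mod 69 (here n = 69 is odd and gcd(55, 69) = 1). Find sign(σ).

Trace 64: π^k(64) = [64, 1, 55, 58, 16, 52, 31] for k=0..6.
Cycle type of π: 11×6 + 1×3; total 9 cycles.
n − c = 69 − 9 = 60; sign = (−1)^60 = +1.

+1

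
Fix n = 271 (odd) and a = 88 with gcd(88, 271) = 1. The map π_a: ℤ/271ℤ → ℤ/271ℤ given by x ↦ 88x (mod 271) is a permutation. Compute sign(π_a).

+1

Orbit of 242 under x↦88x: [242, 158, 83, 258, 211, 140, 125]… (length divides ord_271(88)).
The orbit structure of x ↦ 88x mod 271: 11 orbits of sizes [27, 27, 27, 27, 27, 27, 27, 27, 27, 27, 1].
n − c = 271 − 11 = 260; sign = (−1)^260 = +1.
Zolotarev: (88|271) = +1, matching the cycle-count sign.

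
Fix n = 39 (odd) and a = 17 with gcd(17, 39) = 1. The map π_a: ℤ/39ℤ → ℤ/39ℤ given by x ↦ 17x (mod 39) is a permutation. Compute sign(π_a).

Start at x=1: 1 → 17 → 16 → 38 → 22 → 23 → 1 (one orbit).
The orbit structure of x ↦ 17x mod 39: 8 orbits of sizes [6, 6, 6, 6, 6, 6, 2, 1].
8 cycles on 39: each ℓ→(−1)^(ℓ−1), product (−1)^31 = -1.
Via Zolotarev, sign(π_{17}) = (17|39) = -1.

-1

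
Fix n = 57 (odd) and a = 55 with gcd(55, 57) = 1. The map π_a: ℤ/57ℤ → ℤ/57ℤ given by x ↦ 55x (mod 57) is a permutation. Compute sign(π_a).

Trace 1: π^k(1) = [1, 55, 4, 49, 16, 25, 7] for k=0..6.
9 cycles of lengths [9, 9, 9, 9, 9, 9, 1, 1, 1].
9 cycles on 57: each ℓ→(−1)^(ℓ−1), product (−1)^48 = +1.

+1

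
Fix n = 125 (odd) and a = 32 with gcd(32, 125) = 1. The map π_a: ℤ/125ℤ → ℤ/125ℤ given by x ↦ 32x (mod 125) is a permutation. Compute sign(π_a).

Orbit of 107 under x↦32x: [107, 49, 68, 51, 7, 99, 43]… (length divides ord_125(32)).
The orbit structure of x ↦ 32x mod 125: 12 orbits of sizes [20, 20, 20, 20, 20, 4, 4, 4, 4, 4, 4, 1].
sign(π) = (−1)^{n − #cycles} = (−1)^{125−12} = (−1)^113 = -1.
(32|125)_J = -1 (Zolotarev's lemma cross-check).

-1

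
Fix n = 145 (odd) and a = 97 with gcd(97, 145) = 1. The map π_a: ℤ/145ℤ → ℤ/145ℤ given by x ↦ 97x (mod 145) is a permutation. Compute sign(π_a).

Start at x=37: 37 → 109 → 133 → 141 → 47 → 64 → 118 → … (one orbit).
7 cycles of lengths [28, 28, 28, 28, 28, 4, 1].
With 7 cycles on 145 points, sign = (−1)^{145−7} = +1.
(97|145)_J = +1 (Zolotarev's lemma cross-check).

+1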